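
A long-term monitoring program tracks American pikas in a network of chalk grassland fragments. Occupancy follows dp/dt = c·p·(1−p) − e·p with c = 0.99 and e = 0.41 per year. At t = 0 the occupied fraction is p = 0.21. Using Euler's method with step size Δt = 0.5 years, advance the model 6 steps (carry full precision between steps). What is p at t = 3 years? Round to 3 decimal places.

0.449

Update rule: p ← p + [c·p·(1−p) − e·p]·Δt with Δt = 0.5.
step 1: Δp = +0.03907, p = 0.24907
step 2: Δp = +0.04152, p = 0.29059
step 3: Δp = +0.04247, p = 0.33307
step 4: Δp = +0.04168, p = 0.37474
step 5: Δp = +0.03916, p = 0.41390
step 6: Δp = +0.03523, p = 0.44913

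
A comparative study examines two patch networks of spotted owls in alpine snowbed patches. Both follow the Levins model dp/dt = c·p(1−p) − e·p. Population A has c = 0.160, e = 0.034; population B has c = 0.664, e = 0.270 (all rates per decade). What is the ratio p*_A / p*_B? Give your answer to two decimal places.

A: p*_A = 1 − 0.034/0.160 = 0.7875.
B: p*_B = 1 − 0.270/0.664 = 0.5934.
p*_A / p*_B = 0.7875/0.5934 = 1.3272.

1.33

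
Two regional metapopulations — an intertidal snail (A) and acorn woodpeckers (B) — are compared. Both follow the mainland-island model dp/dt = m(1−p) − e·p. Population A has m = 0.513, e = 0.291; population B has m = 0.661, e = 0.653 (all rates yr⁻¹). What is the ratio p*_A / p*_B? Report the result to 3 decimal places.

1.268

A: p*_A = m/(m+e) = 0.513/0.8040 = 0.6381.
B: p*_B = 0.661/1.3140 = 0.5030.
p*_A / p*_B = 0.6381/0.5030 = 1.2684.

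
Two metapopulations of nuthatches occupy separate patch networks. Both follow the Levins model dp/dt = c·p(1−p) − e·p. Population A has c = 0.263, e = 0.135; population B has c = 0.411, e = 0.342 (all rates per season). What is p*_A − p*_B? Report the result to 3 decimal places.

0.319

A: p*_A = 1 − 0.135/0.263 = 0.4867.
B: p*_B = 1 − 0.342/0.411 = 0.1679.
p*_A − p*_B = 0.4867 − 0.1679 = 0.3188.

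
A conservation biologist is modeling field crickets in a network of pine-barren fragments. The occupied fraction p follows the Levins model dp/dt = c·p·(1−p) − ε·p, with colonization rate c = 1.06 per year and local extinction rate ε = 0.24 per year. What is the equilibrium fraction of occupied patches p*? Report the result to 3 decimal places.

At equilibrium, colonization balances extinction: c·p*·(1−p*) = ε·p*.
So p* = 1 − ε/c = 1 − 0.24/1.06 = 1 − 0.2264 = 0.7736.

0.774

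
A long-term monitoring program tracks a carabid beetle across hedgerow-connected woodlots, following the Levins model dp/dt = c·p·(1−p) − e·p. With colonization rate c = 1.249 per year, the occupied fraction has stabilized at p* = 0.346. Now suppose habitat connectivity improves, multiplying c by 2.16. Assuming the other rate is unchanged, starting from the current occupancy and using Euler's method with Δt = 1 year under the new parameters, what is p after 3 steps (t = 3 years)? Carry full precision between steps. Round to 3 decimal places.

0.679

Balance c(1−p*) = e gives e = 1.249×(1 − 0.34600) = 0.81685.
Starting from p₀ = 0.34600; update p ← p + (dp/dt)·Δt with the new parameters.
  1  |  dp/dt·Δt = +0.327849  |  p_1 = 0.673849
  2  |  dp/dt·Δt = +0.042490  |  p_2 = 0.716340
  3  |  dp/dt·Δt = -0.036946  |  p_3 = 0.679394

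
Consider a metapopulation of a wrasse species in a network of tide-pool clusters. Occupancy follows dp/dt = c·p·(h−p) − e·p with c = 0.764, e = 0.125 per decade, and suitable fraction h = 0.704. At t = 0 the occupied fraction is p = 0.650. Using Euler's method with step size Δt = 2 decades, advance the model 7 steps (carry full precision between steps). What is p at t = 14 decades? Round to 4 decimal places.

0.5404

Update rule: p ← p + [c·p·(h−p) − e·p]·Δt with Δt = 2.
t = 2: p = 0.65000 + (-0.10887) = 0.54113
t = 4: p = 0.54113 + (-0.00062) = 0.54052
t = 6: p = 0.54052 + (-0.00011) = 0.54041
t = 8: p = 0.54041 + (-0.00002) = 0.54039
t = 10: p = 0.54039 + (-0.00000) = 0.54039
t = 12: p = 0.54039 + (-0.00000) = 0.54039
t = 14: p = 0.54039 + (-0.00000) = 0.54039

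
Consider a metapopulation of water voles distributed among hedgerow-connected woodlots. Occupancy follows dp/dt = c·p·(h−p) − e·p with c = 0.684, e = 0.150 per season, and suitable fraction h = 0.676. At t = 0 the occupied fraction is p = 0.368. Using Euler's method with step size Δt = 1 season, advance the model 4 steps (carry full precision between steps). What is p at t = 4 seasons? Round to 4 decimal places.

0.4317

Update rule: p ← p + [c·p·(h−p) − e·p]·Δt with Δt = 1.
step 1: Δp = +0.02233, p = 0.39033
step 2: Δp = +0.01772, p = 0.40805
step 3: Δp = +0.01358, p = 0.42163
step 4: Δp = +0.01012, p = 0.43174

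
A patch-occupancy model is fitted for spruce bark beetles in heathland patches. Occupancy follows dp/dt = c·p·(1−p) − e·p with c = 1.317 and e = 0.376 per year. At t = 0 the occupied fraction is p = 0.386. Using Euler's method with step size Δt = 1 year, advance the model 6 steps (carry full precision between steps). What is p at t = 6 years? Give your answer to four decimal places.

Update rule: p ← p + [c·p·(1−p) − e·p]·Δt with Δt = 1.
p: 0.38600 → 0.55300  (Δp = +0.16700)
p: 0.55300 → 0.67062  (Δp = +0.11762)
p: 0.67062 → 0.70938  (Δp = +0.03876)
p: 0.70938 → 0.71417  (Δp = +0.00479)
p: 0.71417 → 0.71448  (Δp = +0.00032)
p: 0.71448 → 0.71450  (Δp = +0.00002)

0.7145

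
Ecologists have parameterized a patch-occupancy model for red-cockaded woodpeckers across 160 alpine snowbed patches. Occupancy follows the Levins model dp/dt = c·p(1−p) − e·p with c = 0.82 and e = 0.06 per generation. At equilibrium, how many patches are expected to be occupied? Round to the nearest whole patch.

p* = 1 − e/c = 1 − 0.06/0.82 = 0.9268.
Expected occupied patches = N × p* = 160 × 0.9268 = 148.29 ≈ 148.

148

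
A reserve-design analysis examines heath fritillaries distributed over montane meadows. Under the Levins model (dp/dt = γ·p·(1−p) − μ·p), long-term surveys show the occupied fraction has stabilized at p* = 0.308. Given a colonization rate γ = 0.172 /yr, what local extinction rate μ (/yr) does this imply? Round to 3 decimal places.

0.119

At equilibrium γ(1−p*) = μ.
μ = 0.172 × (1 − 0.308) = 0.172 × 0.6920 = 0.1190.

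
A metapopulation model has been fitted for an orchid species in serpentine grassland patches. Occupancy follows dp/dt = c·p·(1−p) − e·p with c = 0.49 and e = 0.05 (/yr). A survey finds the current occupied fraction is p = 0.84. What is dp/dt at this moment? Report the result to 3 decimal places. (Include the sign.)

0.024

Colonization term: c·p·(1−p) = 0.49×0.84×0.1600 = 0.06586.
Extinction term: e·p = 0.04200.
dp/dt = 0.06586 − 0.04200 = 0.02386.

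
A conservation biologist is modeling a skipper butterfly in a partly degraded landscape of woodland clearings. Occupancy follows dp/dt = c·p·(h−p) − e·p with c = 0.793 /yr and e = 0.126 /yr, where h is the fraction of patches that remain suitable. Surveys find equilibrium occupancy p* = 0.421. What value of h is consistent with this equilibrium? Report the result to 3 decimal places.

0.580

At equilibrium c(h−p*) = e, so h = p* + e/c.
h = 0.421 + 0.126/0.793 = 0.421 + 0.1589 = 0.5799.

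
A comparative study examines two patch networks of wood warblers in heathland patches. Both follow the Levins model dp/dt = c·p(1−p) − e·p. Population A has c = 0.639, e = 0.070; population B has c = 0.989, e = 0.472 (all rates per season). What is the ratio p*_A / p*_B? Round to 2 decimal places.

1.70

A: p*_A = 1 − 0.070/0.639 = 0.8905.
B: p*_B = 1 − 0.472/0.989 = 0.5228.
p*_A / p*_B = 0.8905/0.5228 = 1.7034.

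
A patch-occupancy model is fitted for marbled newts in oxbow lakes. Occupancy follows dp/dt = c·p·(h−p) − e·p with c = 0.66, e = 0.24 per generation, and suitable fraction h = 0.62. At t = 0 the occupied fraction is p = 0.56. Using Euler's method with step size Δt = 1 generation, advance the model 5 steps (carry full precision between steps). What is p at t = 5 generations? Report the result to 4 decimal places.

0.3161

Update rule: p ← p + [c·p·(h−p) − e·p]·Δt with Δt = 1.
t = 1: p = 0.56000 + (-0.11222) = 0.44778
t = 2: p = 0.44778 + (-0.05657) = 0.39121
t = 3: p = 0.39121 + (-0.03482) = 0.35639
t = 4: p = 0.35639 + (-0.02353) = 0.33286
t = 5: p = 0.33286 + (-0.01681) = 0.31606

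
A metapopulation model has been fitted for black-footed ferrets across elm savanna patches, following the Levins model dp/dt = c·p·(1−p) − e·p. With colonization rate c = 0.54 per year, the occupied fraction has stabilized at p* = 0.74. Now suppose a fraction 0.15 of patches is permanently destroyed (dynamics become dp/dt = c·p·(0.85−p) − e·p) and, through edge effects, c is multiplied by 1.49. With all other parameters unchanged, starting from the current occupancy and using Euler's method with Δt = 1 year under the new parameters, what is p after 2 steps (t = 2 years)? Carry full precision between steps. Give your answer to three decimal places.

Balance c(1−p*) = e gives e = 0.54×(1 − 0.74000) = 0.14040.
Starting from p₀ = 0.74000; update p ← p + (dp/dt)·Δt with the new parameters.
t = 1: p = 0.74000 + (-0.03840) = 0.70160
t = 2: p = 0.70160 + (-0.01473) = 0.68687

0.687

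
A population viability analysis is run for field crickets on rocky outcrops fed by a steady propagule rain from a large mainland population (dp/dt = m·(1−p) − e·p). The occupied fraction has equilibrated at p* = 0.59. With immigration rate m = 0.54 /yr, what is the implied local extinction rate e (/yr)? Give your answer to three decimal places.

0.375

At equilibrium m(1−p*) = e·p*, so e = m(1−p*)/p*.
e = 0.54 × 0.4100 / 0.59 = 0.3753.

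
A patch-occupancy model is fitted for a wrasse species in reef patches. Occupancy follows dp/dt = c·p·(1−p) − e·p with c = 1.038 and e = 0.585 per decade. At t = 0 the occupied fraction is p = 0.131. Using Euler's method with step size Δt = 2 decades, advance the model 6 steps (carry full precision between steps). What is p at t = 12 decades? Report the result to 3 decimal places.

Update rule: p ← p + [c·p·(1−p) − e·p]·Δt with Δt = 2.
p: 0.13100 → 0.21406  (Δp = +0.08306)
p: 0.21406 → 0.31287  (Δp = +0.09881)
p: 0.31287 → 0.39312  (Δp = +0.08024)
p: 0.39312 → 0.42845  (Δp = +0.03534)
p: 0.42845 → 0.43554  (Δp = +0.00708)
p: 0.43554 → 0.43633  (Δp = +0.00080)

0.436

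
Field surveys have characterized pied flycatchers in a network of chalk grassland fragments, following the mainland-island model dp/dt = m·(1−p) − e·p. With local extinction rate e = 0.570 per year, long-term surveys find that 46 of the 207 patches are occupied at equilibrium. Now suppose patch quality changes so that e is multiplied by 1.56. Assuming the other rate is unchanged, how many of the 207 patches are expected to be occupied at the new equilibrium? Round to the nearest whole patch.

Observed p* = 46/207 = 0.22222.
Balance m(1−p*) = e·p* gives m = e·p*/(1−p*) = 0.570×0.22222/0.77778 = 0.16286.
New p* = m/(m+e) = 0.16286/(0.16286+0.88920) = 0.15480.
Expected occupied = 207 × 0.15480 = 32.04 ≈ 32.

32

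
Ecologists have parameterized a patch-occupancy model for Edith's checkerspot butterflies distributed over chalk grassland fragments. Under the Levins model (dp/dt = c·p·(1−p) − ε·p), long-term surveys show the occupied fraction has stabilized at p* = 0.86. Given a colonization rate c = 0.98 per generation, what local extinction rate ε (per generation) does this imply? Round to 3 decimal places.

0.137

At equilibrium c(1−p*) = ε.
ε = 0.98 × (1 − 0.86) = 0.98 × 0.1400 = 0.1372.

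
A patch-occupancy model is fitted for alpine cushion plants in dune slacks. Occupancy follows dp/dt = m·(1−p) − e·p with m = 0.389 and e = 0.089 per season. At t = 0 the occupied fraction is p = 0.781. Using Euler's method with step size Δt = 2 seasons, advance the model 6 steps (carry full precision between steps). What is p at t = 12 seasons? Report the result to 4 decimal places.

Update rule: p ← p + [m·(1−p) − e·p]·Δt with Δt = 2.
t = 2: p = 0.78100 + (+0.03136) = 0.81236
t = 4: p = 0.81236 + (+0.00138) = 0.81374
t = 6: p = 0.81374 + (+0.00006) = 0.81380
t = 8: p = 0.81380 + (+0.00000) = 0.81381
t = 10: p = 0.81381 + (+0.00000) = 0.81381
t = 12: p = 0.81381 + (+0.00000) = 0.81381

0.8138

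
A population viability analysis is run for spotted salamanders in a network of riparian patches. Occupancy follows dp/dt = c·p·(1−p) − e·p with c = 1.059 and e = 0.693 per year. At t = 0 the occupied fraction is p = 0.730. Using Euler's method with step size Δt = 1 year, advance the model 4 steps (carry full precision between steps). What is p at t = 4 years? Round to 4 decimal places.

0.3623

Update rule: p ← p + [c·p·(1−p) − e·p]·Δt with Δt = 1.
step 1: Δp = -0.29716, p = 0.43284
step 2: Δp = -0.03998, p = 0.39285
step 3: Δp = -0.01966, p = 0.37320
step 4: Δp = -0.01090, p = 0.36229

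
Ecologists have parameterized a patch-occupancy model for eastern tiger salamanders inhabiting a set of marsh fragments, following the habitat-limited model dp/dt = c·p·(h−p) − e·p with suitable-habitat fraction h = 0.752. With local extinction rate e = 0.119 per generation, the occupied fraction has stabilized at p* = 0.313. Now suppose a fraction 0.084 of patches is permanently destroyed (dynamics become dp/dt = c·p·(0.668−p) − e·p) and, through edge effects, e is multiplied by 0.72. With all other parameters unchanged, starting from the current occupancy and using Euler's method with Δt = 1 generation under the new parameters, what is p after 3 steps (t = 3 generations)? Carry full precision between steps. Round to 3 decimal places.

0.322

Balance c(h−p*) = e gives c = e/(0.752 − 0.31300) = 0.119/0.43900 = 0.27107.
Starting from p₀ = 0.31300; update p ← p + (dp/dt)·Δt with the new parameters.
step 1: Δp = +0.00330, p = 0.31630
step 2: Δp = +0.00305, p = 0.31936
step 3: Δp = +0.00282, p = 0.32218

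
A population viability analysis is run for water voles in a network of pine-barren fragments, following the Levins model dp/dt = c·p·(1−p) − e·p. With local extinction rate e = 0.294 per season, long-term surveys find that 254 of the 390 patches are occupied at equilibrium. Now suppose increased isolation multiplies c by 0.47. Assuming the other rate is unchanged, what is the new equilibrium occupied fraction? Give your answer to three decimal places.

Observed p* = 254/390 = 0.65128.
Balance c(1−p*) = e gives c = e/(1 − 0.65128) = 0.294/0.34872 = 0.84308.
New p* = 1 − e/c = 1 − 0.29400/0.39625 = 0.25804.

0.258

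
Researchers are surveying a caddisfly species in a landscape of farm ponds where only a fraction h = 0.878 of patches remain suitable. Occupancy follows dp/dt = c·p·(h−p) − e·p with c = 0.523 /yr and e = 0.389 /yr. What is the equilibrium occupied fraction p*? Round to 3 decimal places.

0.134

Setting dp/dt = 0 and dividing by p* gives c·(h−p*) = e.
So p* = h − e/c = 0.878 − 0.389/0.523 = 0.878 − 0.7438 = 0.1342.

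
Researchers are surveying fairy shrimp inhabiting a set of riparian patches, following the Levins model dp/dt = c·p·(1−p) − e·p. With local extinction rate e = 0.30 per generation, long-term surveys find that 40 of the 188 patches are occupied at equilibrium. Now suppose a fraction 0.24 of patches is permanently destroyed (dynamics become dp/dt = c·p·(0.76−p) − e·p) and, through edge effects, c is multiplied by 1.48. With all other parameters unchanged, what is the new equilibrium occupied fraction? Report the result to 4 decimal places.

0.2281

Observed p* = 40/188 = 0.21277.
Balance c(1−p*) = e gives c = e/(1 − 0.21277) = 0.30/0.78723 = 0.38108.
New p* = 0.76 − e/c = 0.76 − 0.30000/0.56400 = 0.22809.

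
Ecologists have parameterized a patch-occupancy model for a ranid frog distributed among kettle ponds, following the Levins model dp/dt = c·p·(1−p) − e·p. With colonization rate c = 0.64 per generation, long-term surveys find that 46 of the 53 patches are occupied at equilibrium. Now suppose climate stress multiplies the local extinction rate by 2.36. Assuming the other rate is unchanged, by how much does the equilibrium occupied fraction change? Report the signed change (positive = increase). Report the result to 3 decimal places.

-0.180

Observed p* = 46/53 = 0.86792.
Balance c(1−p*) = e gives e = 0.64×(1 − 0.86792) = 0.08453.
New p* = 1 − e/c = 1 − 0.19949/0.64000 = 0.68830.
Δp* = 0.68830 − 0.86792 = -0.17962.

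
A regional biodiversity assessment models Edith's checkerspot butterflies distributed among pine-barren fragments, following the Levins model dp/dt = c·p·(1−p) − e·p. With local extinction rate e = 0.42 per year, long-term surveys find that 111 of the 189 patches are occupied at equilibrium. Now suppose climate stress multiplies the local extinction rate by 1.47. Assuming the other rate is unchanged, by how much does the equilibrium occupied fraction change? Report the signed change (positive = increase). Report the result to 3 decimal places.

-0.194

Observed p* = 111/189 = 0.58730.
Balance c(1−p*) = e gives c = e/(1 − 0.58730) = 0.42/0.41270 = 1.01769.
New p* = 1 − e/c = 1 − 0.61740/1.01769 = 0.39333.
Δp* = 0.39333 − 0.58730 = -0.19397.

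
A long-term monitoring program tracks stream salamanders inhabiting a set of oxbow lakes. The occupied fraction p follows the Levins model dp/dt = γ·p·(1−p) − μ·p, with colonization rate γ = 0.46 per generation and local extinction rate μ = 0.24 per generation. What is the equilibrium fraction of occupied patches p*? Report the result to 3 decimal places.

At equilibrium, colonization balances extinction: γ·p*·(1−p*) = μ·p*.
So p* = 1 − μ/γ = 1 − 0.24/0.46 = 1 − 0.5217 = 0.4783.

0.478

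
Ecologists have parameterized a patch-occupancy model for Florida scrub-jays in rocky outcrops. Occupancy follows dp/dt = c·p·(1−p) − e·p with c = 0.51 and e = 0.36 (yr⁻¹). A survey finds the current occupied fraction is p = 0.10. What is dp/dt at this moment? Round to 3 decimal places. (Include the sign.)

Colonization term: c·p·(1−p) = 0.51×0.10×0.9000 = 0.04590.
Extinction term: e·p = 0.03600.
dp/dt = 0.04590 − 0.03600 = 0.00990.

0.010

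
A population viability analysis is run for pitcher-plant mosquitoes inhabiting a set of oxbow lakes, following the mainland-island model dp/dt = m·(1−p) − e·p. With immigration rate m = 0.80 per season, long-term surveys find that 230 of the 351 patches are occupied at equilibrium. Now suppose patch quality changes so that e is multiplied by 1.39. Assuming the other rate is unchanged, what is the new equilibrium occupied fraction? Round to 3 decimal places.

Observed p* = 230/351 = 0.65527.
Balance m(1−p*) = e·p* gives e = m(1−p*)/p* = 0.80×0.34473/0.65527 = 0.42087.
New p* = m/(m+e) = 0.80000/(0.80000+0.58501) = 0.57761.

0.578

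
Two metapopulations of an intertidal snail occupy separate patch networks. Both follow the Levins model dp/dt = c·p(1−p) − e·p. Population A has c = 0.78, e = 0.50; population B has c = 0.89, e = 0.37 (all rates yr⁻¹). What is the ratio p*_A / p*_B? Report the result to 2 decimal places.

0.61

A: p*_A = 1 − 0.50/0.78 = 0.3590.
B: p*_B = 1 − 0.37/0.89 = 0.5843.
p*_A / p*_B = 0.3590/0.5843 = 0.6144.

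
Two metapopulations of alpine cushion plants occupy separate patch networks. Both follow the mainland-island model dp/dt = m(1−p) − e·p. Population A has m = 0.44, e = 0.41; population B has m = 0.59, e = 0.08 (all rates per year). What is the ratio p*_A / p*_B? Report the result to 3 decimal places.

A: p*_A = m/(m+e) = 0.44/0.8500 = 0.5176.
B: p*_B = 0.59/0.6700 = 0.8806.
p*_A / p*_B = 0.5176/0.8806 = 0.5878.

0.588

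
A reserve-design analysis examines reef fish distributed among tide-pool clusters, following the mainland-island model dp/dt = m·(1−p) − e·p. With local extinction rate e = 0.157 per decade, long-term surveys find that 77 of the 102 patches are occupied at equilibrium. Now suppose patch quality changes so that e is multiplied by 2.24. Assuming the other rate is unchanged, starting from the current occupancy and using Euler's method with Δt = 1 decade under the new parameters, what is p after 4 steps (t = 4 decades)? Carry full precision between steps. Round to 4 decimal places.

0.5791

Observed p* = 77/102 = 0.75490.
Balance m(1−p*) = e·p* gives m = e·p*/(1−p*) = 0.157×0.75490/0.24510 = 0.48356.
Starting from p₀ = 0.75490; update p ← p + (dp/dt)·Δt with the new parameters.
  1  |  dp/dt·Δt = -0.146964  |  p_1 = 0.607938
  2  |  dp/dt·Δt = -0.024214  |  p_2 = 0.583724
  3  |  dp/dt·Δt = -0.003989  |  p_3 = 0.579734
  4  |  dp/dt·Δt = -0.000657  |  p_4 = 0.579077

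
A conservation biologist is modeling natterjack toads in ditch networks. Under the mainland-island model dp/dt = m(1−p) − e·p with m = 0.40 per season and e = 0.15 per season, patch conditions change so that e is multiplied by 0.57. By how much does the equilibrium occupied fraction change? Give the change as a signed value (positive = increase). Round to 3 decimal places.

Before: p* = 0.40/(0.40+0.15) = 0.7273.
After: m = 0.4, e = 0.0855; p* = 0.4/0.4855 = 0.8239.
Δp* = 0.8239 − 0.7273 = +0.0966.

0.097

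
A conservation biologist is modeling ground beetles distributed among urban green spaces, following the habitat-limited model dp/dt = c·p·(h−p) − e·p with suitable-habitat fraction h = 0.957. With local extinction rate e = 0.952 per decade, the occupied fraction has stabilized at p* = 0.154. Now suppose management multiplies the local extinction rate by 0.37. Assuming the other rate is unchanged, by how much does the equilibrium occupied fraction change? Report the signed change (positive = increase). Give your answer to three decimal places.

Balance c(h−p*) = e gives c = e/(0.957 − 0.15400) = 0.952/0.80300 = 1.18555.
New p* = 0.957 − e/c = 0.957 − 0.35224/1.18555 = 0.65989.
Δp* = 0.65989 − 0.15400 = +0.50589.

0.506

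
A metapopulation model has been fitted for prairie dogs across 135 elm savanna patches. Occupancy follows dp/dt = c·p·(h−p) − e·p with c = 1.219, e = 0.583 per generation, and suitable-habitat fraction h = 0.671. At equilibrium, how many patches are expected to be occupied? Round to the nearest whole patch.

26

p* = h − e/c = 0.671 − 0.4783 = 0.1927.
Expected occupied patches = N × p* = 135 × 0.1927 = 26.02 ≈ 26.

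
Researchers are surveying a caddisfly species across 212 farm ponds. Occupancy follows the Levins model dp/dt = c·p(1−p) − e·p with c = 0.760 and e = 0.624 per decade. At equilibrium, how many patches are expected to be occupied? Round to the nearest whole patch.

p* = 1 − e/c = 1 − 0.624/0.760 = 0.1789.
Expected occupied patches = N × p* = 212 × 0.1789 = 37.94 ≈ 38.

38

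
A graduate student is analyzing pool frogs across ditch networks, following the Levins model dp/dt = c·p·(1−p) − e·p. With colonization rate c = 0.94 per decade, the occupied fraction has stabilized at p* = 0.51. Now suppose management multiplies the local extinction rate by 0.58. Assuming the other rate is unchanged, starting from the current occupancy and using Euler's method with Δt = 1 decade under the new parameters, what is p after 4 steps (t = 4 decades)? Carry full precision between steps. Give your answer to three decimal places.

0.710

Balance c(1−p*) = e gives e = 0.94×(1 − 0.51000) = 0.46060.
Starting from p₀ = 0.51000; update p ← p + (dp/dt)·Δt with the new parameters.
p: 0.51000 → 0.60866  (Δp = +0.09866)
p: 0.60866 → 0.66996  (Δp = +0.06130)
p: 0.66996 → 0.69883  (Δp = +0.02887)
p: 0.69883 → 0.70998  (Δp = +0.01115)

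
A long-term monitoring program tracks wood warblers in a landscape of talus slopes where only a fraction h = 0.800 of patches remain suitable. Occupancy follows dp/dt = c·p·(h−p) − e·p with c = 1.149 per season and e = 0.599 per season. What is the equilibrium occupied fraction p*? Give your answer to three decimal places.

Setting dp/dt = 0 and dividing by p* gives c·(h−p*) = e.
So p* = h − e/c = 0.800 − 0.599/1.149 = 0.800 − 0.5213 = 0.2787.

0.279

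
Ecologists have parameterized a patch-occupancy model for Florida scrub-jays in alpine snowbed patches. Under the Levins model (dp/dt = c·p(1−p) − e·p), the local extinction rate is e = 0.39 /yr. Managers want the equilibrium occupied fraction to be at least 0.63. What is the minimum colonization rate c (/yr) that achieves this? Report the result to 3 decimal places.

1.054

p* = 1 − e/c ≥ 0.63 requires e/c ≤ 0.3700, i.e. c ≥ e/0.3700.
c_min = 0.39/0.3700 = 1.0541.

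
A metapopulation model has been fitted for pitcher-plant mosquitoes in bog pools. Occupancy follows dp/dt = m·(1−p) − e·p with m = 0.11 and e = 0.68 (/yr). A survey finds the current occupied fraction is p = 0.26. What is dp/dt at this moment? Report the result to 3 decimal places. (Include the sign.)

Colonization term: m·(1−p) = 0.11×0.7400 = 0.08140.
Extinction term: e·p = 0.17680.
dp/dt = 0.08140 − 0.17680 = -0.09540.

-0.095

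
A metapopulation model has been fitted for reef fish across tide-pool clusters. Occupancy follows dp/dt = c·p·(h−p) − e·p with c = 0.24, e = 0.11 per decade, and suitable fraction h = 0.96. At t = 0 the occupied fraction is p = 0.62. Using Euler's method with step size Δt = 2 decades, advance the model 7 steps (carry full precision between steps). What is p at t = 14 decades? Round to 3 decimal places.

0.515

Update rule: p ← p + [c·p·(h−p) − e·p]·Δt with Δt = 2.
step 1: Δp = -0.03522, p = 0.58478
step 2: Δp = -0.02333, p = 0.56145
step 3: Δp = -0.01611, p = 0.54534
step 4: Δp = -0.01143, p = 0.53391
step 5: Δp = -0.00826, p = 0.52565
step 6: Δp = -0.00605, p = 0.51960
step 7: Δp = -0.00447, p = 0.51512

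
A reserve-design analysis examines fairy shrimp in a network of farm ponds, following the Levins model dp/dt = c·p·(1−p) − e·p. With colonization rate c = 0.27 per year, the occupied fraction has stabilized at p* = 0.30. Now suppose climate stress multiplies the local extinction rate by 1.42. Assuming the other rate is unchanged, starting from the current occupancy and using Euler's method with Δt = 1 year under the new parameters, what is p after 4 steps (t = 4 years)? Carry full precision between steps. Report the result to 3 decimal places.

0.224

Balance c(1−p*) = e gives e = 0.27×(1 − 0.30000) = 0.18900.
Starting from p₀ = 0.30000; update p ← p + (dp/dt)·Δt with the new parameters.
  1  |  dp/dt·Δt = -0.023814  |  p_1 = 0.276186
  2  |  dp/dt·Δt = -0.020148  |  p_2 = 0.256038
  3  |  dp/dt·Δt = -0.017285  |  p_3 = 0.238753
  4  |  dp/dt·Δt = -0.015004  |  p_4 = 0.223749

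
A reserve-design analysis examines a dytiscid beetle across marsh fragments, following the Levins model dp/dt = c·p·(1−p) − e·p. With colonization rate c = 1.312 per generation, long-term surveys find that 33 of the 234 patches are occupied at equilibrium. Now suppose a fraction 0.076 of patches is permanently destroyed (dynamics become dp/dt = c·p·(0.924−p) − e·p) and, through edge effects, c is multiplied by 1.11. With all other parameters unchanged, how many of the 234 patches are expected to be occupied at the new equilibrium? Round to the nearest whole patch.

35

Observed p* = 33/234 = 0.14103.
Balance c(1−p*) = e gives e = 1.312×(1 − 0.14103) = 1.12697.
New p* = 0.924 − e/c = 0.924 − 1.12697/1.45632 = 0.15015.
Expected occupied = 234 × 0.15015 = 35.14 ≈ 35.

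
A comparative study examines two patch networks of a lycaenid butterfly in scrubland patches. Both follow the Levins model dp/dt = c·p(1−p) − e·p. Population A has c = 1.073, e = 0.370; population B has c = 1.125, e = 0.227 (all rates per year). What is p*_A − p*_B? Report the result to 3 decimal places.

A: p*_A = 1 − 0.370/1.073 = 0.6552.
B: p*_B = 1 − 0.227/1.125 = 0.7982.
p*_A − p*_B = 0.6552 − 0.7982 = -0.1430.

-0.143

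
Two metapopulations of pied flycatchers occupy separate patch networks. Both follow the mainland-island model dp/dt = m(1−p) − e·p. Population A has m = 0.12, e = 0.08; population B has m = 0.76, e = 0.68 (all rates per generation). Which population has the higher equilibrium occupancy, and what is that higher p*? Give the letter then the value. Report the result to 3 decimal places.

A: p*_A = m/(m+e) = 0.12/0.2000 = 0.6000.
B: p*_B = 0.76/1.4400 = 0.5278.
A is higher at 0.6000.

A, 0.600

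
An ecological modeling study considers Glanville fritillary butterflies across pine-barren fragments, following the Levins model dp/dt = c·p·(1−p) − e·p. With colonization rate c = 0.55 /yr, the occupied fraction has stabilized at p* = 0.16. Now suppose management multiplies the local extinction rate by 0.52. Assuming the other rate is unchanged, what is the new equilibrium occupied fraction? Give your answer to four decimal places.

Balance c(1−p*) = e gives e = 0.55×(1 − 0.16000) = 0.46200.
New p* = 1 − e/c = 1 − 0.24024/0.55000 = 0.56320.

0.5632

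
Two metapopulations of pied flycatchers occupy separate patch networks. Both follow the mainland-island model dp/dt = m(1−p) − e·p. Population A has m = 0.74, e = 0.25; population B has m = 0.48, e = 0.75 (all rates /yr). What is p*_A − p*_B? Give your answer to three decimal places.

0.357

A: p*_A = m/(m+e) = 0.74/0.9900 = 0.7475.
B: p*_B = 0.48/1.2300 = 0.3902.
p*_A − p*_B = 0.7475 − 0.3902 = 0.3572.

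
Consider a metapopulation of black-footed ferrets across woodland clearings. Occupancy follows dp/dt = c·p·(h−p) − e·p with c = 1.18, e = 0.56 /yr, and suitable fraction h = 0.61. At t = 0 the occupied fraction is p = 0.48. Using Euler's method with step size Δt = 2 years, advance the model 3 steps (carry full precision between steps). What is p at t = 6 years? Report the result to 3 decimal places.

Update rule: p ← p + [c·p·(h−p) − e·p]·Δt with Δt = 2.
p: 0.48000 → 0.08966  (Δp = -0.39034)
p: 0.08966 → 0.09935  (Δp = +0.00968)
p: 0.09935 → 0.10781  (Δp = +0.00846)

0.108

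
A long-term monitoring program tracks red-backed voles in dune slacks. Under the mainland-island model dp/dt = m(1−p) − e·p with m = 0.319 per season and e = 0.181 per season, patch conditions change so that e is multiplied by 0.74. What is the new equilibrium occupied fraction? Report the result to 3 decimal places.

Before: p* = 0.319/(0.319+0.181) = 0.6380.
After: m = 0.319, e = 0.13394; p* = 0.319/0.4529 = 0.7043.

0.704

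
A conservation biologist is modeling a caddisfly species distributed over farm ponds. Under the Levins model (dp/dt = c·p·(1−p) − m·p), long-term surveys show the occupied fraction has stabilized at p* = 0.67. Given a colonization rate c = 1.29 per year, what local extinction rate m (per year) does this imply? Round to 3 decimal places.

At equilibrium c(1−p*) = m.
m = 1.29 × (1 − 0.67) = 1.29 × 0.3300 = 0.4257.

0.426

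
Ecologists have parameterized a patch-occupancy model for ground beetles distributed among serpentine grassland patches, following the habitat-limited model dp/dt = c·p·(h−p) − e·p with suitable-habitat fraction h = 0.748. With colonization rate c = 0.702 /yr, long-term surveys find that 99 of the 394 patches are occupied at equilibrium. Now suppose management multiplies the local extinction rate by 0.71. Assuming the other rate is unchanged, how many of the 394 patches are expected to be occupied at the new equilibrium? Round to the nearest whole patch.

156

Observed p* = 99/394 = 0.25127.
Balance c(h−p*) = e gives e = 0.702×(0.748 − 0.25127) = 0.34870.
New p* = 0.748 − e/c = 0.748 − 0.24758/0.70200 = 0.39532.
Expected occupied = 394 × 0.39532 = 155.76 ≈ 156.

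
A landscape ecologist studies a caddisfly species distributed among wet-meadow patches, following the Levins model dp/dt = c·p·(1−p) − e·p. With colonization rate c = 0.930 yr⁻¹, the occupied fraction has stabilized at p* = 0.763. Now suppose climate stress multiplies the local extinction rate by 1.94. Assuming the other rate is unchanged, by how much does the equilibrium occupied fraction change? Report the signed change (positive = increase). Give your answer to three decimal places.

Balance c(1−p*) = e gives e = 0.930×(1 − 0.76300) = 0.22041.
New p* = 1 − e/c = 1 − 0.42760/0.93000 = 0.54022.
Δp* = 0.54022 − 0.76300 = -0.22278.

-0.223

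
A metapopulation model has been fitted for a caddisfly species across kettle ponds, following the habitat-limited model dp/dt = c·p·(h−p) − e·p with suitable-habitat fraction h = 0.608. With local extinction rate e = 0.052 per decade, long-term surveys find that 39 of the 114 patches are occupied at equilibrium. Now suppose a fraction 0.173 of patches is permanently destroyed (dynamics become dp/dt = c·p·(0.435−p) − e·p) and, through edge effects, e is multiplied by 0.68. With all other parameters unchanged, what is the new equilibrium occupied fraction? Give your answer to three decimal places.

Observed p* = 39/114 = 0.34211.
Balance c(h−p*) = e gives c = e/(0.608 − 0.34211) = 0.052/0.26589 = 0.19557.
New p* = 0.435 − e/c = 0.435 − 0.03536/0.19557 = 0.25420.

0.254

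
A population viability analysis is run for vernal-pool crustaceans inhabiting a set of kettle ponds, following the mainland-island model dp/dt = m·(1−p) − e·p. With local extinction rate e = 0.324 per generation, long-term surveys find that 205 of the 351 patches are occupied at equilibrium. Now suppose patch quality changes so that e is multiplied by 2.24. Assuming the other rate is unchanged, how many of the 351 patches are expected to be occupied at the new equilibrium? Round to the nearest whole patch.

Observed p* = 205/351 = 0.58405.
Balance m(1−p*) = e·p* gives m = e·p*/(1−p*) = 0.324×0.58405/0.41595 = 0.45494.
New p* = m/(m+e) = 0.45494/(0.45494+0.72576) = 0.38531.
Expected occupied = 351 × 0.38531 = 135.24 ≈ 135.

135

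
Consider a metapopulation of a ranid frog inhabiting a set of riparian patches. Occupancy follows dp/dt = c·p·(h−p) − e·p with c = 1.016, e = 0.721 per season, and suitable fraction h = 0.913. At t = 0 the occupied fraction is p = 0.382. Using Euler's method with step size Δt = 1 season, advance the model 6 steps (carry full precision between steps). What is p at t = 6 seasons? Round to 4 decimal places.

0.2261

Update rule: p ← p + [c·p·(h−p) − e·p]·Δt with Δt = 1.
p: 0.38200 → 0.31267  (Δp = -0.06933)
p: 0.31267 → 0.27794  (Δp = -0.03472)
p: 0.27794 → 0.25688  (Δp = -0.02106)
p: 0.25688 → 0.24291  (Δp = -0.01397)
p: 0.24291 → 0.23315  (Δp = -0.00976)
p: 0.23315 → 0.22609  (Δp = -0.00706)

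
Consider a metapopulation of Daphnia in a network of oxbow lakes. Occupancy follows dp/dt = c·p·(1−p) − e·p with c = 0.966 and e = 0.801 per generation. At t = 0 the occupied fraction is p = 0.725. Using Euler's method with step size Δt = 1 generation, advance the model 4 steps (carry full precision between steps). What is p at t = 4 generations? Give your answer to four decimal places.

0.2324

Update rule: p ← p + [c·p·(1−p) − e·p]·Δt with Δt = 1.
t = 1: p = 0.72500 + (-0.38813) = 0.33687
t = 2: p = 0.33687 + (-0.05404) = 0.28283
t = 3: p = 0.28283 + (-0.03061) = 0.25222
t = 4: p = 0.25222 + (-0.01984) = 0.23239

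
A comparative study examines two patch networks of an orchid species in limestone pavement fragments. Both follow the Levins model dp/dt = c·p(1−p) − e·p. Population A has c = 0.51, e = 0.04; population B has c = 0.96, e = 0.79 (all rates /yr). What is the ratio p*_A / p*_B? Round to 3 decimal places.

5.204

A: p*_A = 1 − 0.04/0.51 = 0.9216.
B: p*_B = 1 − 0.79/0.96 = 0.1771.
p*_A / p*_B = 0.9216/0.1771 = 5.2042.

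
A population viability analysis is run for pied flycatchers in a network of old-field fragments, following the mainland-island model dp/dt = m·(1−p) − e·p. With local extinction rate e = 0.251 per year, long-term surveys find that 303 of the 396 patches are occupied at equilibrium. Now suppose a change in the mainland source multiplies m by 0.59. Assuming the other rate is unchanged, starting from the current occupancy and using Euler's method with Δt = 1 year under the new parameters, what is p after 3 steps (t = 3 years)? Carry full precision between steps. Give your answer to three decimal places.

0.660

Observed p* = 303/396 = 0.76515.
Balance m(1−p*) = e·p* gives m = e·p*/(1−p*) = 0.251×0.76515/0.23485 = 0.81777.
Starting from p₀ = 0.76515; update p ← p + (dp/dt)·Δt with the new parameters.
  1  |  dp/dt·Δt = -0.078742  |  p_1 = 0.686410
  2  |  dp/dt·Δt = -0.020986  |  p_2 = 0.665424
  3  |  dp/dt·Δt = -0.005593  |  p_3 = 0.659831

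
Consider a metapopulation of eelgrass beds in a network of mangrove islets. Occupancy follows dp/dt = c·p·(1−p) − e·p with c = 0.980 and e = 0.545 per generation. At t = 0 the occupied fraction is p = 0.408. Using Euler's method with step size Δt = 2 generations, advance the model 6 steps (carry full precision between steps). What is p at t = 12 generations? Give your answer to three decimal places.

0.444

Update rule: p ← p + [c·p·(1−p) − e·p]·Δt with Δt = 2.
p: 0.40800 → 0.43669  (Δp = +0.02869)
p: 0.43669 → 0.44284  (Δp = +0.00615)
p: 0.44284 → 0.44374  (Δp = +0.00090)
p: 0.44374 → 0.44386  (Δp = +0.00012)
p: 0.44386 → 0.44388  (Δp = +0.00002)
p: 0.44388 → 0.44388  (Δp = +0.00000)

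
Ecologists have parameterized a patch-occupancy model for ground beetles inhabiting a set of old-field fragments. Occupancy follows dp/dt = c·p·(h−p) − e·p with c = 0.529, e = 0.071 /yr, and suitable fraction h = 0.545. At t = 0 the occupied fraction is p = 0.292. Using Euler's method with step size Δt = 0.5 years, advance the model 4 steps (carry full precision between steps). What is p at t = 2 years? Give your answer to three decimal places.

Update rule: p ← p + [c·p·(h−p) − e·p]·Δt with Δt = 0.5.
t = 0.5: p = 0.29200 + (+0.00917) = 0.30117
t = 1: p = 0.30117 + (+0.00873) = 0.30991
t = 1.5: p = 0.30991 + (+0.00827) = 0.31817
t = 2: p = 0.31817 + (+0.00779) = 0.32597

0.326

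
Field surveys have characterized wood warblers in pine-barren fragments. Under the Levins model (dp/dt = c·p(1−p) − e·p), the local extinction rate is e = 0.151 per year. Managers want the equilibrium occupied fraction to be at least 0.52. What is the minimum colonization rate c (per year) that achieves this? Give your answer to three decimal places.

0.315

p* = 1 − e/c ≥ 0.52 requires e/c ≤ 0.4800, i.e. c ≥ e/0.4800.
c_min = 0.151/0.4800 = 0.3146.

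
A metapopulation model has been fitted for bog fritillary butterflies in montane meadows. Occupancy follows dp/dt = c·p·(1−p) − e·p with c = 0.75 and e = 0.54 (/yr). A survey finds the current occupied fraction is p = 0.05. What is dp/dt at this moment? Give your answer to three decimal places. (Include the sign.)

0.009

Colonization term: c·p·(1−p) = 0.75×0.05×0.9500 = 0.03563.
Extinction term: e·p = 0.02700.
dp/dt = 0.03563 − 0.02700 = 0.00863.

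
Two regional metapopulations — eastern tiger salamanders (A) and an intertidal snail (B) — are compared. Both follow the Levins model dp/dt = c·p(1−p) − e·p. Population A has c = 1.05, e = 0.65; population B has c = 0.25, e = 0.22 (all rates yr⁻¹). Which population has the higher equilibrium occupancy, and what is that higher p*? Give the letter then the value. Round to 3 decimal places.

A: p*_A = 1 − 0.65/1.05 = 0.3810.
B: p*_B = 1 − 0.22/0.25 = 0.1200.
A is higher at 0.3810.

A, 0.381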